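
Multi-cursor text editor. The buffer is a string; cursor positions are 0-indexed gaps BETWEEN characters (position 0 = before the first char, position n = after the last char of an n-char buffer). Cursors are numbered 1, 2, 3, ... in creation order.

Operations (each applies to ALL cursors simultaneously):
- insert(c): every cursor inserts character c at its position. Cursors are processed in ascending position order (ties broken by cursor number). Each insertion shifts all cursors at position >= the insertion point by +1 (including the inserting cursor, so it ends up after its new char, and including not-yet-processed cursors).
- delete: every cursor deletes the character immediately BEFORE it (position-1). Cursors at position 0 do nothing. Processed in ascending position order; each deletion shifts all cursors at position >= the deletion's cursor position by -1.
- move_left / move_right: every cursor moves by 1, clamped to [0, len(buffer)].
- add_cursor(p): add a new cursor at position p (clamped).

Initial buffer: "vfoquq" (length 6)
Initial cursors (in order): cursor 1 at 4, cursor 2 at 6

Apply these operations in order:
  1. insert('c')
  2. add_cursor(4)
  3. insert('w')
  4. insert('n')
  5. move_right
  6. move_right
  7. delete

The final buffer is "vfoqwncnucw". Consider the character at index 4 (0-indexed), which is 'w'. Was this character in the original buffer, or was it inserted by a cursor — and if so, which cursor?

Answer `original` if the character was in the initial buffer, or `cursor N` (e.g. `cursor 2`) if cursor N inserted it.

After op 1 (insert('c')): buffer="vfoqcuqc" (len 8), cursors c1@5 c2@8, authorship ....1..2
After op 2 (add_cursor(4)): buffer="vfoqcuqc" (len 8), cursors c3@4 c1@5 c2@8, authorship ....1..2
After op 3 (insert('w')): buffer="vfoqwcwuqcw" (len 11), cursors c3@5 c1@7 c2@11, authorship ....311..22
After op 4 (insert('n')): buffer="vfoqwncwnuqcwn" (len 14), cursors c3@6 c1@9 c2@14, authorship ....33111..222
After op 5 (move_right): buffer="vfoqwncwnuqcwn" (len 14), cursors c3@7 c1@10 c2@14, authorship ....33111..222
After op 6 (move_right): buffer="vfoqwncwnuqcwn" (len 14), cursors c3@8 c1@11 c2@14, authorship ....33111..222
After op 7 (delete): buffer="vfoqwncnucw" (len 11), cursors c3@7 c1@9 c2@11, authorship ....3311.22
Authorship (.=original, N=cursor N): . . . . 3 3 1 1 . 2 2
Index 4: author = 3

Answer: cursor 3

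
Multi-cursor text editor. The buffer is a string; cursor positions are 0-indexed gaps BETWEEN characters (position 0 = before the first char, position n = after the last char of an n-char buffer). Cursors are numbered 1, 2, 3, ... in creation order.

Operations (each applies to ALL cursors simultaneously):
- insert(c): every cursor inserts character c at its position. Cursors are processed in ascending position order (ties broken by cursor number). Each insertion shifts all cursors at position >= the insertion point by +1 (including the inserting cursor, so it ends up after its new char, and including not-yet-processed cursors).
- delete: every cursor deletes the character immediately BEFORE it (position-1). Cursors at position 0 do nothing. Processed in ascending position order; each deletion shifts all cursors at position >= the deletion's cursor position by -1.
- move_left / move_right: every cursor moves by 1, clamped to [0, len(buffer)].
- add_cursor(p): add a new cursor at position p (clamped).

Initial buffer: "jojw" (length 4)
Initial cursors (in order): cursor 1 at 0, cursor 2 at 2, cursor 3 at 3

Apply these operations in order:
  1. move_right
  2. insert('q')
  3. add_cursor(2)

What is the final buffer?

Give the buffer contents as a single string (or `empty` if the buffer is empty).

Answer: jqojqwq

Derivation:
After op 1 (move_right): buffer="jojw" (len 4), cursors c1@1 c2@3 c3@4, authorship ....
After op 2 (insert('q')): buffer="jqojqwq" (len 7), cursors c1@2 c2@5 c3@7, authorship .1..2.3
After op 3 (add_cursor(2)): buffer="jqojqwq" (len 7), cursors c1@2 c4@2 c2@5 c3@7, authorship .1..2.3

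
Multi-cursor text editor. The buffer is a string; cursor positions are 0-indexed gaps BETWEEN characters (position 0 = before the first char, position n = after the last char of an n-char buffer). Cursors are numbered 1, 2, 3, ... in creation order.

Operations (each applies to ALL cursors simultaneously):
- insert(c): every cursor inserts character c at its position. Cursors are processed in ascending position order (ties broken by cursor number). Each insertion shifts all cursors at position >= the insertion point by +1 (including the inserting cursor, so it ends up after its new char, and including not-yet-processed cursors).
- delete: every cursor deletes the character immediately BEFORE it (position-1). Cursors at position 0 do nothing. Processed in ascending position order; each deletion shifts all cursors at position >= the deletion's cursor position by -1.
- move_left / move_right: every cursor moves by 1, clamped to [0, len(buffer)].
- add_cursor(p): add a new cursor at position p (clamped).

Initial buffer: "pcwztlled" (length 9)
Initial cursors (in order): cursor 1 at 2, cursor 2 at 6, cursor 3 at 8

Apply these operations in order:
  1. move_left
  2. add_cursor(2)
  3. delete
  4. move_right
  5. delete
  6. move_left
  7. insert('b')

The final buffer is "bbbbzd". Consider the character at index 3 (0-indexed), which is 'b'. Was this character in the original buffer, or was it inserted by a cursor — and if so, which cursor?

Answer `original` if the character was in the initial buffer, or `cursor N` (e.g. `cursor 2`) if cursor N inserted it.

After op 1 (move_left): buffer="pcwztlled" (len 9), cursors c1@1 c2@5 c3@7, authorship .........
After op 2 (add_cursor(2)): buffer="pcwztlled" (len 9), cursors c1@1 c4@2 c2@5 c3@7, authorship .........
After op 3 (delete): buffer="wzled" (len 5), cursors c1@0 c4@0 c2@2 c3@3, authorship .....
After op 4 (move_right): buffer="wzled" (len 5), cursors c1@1 c4@1 c2@3 c3@4, authorship .....
After op 5 (delete): buffer="zd" (len 2), cursors c1@0 c4@0 c2@1 c3@1, authorship ..
After op 6 (move_left): buffer="zd" (len 2), cursors c1@0 c2@0 c3@0 c4@0, authorship ..
After op 7 (insert('b')): buffer="bbbbzd" (len 6), cursors c1@4 c2@4 c3@4 c4@4, authorship 1234..
Authorship (.=original, N=cursor N): 1 2 3 4 . .
Index 3: author = 4

Answer: cursor 4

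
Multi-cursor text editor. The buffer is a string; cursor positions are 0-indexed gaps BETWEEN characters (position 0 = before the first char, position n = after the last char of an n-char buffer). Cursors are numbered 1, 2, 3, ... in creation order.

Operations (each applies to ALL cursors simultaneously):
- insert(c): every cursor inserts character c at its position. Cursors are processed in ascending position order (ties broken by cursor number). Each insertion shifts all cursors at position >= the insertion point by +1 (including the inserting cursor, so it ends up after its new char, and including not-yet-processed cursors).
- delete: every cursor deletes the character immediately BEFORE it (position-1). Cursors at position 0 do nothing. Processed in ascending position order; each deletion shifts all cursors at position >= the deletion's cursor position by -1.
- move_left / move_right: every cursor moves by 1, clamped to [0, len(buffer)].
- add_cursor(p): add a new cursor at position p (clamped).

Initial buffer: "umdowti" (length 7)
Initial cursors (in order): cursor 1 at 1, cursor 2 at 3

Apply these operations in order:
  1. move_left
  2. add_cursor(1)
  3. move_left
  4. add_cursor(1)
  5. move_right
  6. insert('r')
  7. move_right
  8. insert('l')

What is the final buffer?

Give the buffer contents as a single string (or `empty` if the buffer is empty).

After op 1 (move_left): buffer="umdowti" (len 7), cursors c1@0 c2@2, authorship .......
After op 2 (add_cursor(1)): buffer="umdowti" (len 7), cursors c1@0 c3@1 c2@2, authorship .......
After op 3 (move_left): buffer="umdowti" (len 7), cursors c1@0 c3@0 c2@1, authorship .......
After op 4 (add_cursor(1)): buffer="umdowti" (len 7), cursors c1@0 c3@0 c2@1 c4@1, authorship .......
After op 5 (move_right): buffer="umdowti" (len 7), cursors c1@1 c3@1 c2@2 c4@2, authorship .......
After op 6 (insert('r')): buffer="urrmrrdowti" (len 11), cursors c1@3 c3@3 c2@6 c4@6, authorship .13.24.....
After op 7 (move_right): buffer="urrmrrdowti" (len 11), cursors c1@4 c3@4 c2@7 c4@7, authorship .13.24.....
After op 8 (insert('l')): buffer="urrmllrrdllowti" (len 15), cursors c1@6 c3@6 c2@11 c4@11, authorship .13.1324.24....

Answer: urrmllrrdllowti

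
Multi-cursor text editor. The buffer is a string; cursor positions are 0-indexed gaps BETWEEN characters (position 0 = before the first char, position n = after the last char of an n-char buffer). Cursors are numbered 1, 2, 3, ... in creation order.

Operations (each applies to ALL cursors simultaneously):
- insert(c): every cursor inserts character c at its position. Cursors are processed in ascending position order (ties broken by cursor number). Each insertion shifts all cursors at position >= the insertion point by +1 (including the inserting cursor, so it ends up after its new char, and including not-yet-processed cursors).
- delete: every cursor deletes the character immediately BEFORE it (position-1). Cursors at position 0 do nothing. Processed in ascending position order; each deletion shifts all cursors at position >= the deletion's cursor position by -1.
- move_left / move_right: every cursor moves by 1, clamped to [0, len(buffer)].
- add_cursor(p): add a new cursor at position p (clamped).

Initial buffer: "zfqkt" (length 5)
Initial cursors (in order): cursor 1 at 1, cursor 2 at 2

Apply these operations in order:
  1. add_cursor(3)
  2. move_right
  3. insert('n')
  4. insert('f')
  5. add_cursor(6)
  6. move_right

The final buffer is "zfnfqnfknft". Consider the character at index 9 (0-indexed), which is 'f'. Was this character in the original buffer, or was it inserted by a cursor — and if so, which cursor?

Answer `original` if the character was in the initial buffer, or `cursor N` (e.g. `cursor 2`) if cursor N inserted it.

Answer: cursor 3

Derivation:
After op 1 (add_cursor(3)): buffer="zfqkt" (len 5), cursors c1@1 c2@2 c3@3, authorship .....
After op 2 (move_right): buffer="zfqkt" (len 5), cursors c1@2 c2@3 c3@4, authorship .....
After op 3 (insert('n')): buffer="zfnqnknt" (len 8), cursors c1@3 c2@5 c3@7, authorship ..1.2.3.
After op 4 (insert('f')): buffer="zfnfqnfknft" (len 11), cursors c1@4 c2@7 c3@10, authorship ..11.22.33.
After op 5 (add_cursor(6)): buffer="zfnfqnfknft" (len 11), cursors c1@4 c4@6 c2@7 c3@10, authorship ..11.22.33.
After op 6 (move_right): buffer="zfnfqnfknft" (len 11), cursors c1@5 c4@7 c2@8 c3@11, authorship ..11.22.33.
Authorship (.=original, N=cursor N): . . 1 1 . 2 2 . 3 3 .
Index 9: author = 3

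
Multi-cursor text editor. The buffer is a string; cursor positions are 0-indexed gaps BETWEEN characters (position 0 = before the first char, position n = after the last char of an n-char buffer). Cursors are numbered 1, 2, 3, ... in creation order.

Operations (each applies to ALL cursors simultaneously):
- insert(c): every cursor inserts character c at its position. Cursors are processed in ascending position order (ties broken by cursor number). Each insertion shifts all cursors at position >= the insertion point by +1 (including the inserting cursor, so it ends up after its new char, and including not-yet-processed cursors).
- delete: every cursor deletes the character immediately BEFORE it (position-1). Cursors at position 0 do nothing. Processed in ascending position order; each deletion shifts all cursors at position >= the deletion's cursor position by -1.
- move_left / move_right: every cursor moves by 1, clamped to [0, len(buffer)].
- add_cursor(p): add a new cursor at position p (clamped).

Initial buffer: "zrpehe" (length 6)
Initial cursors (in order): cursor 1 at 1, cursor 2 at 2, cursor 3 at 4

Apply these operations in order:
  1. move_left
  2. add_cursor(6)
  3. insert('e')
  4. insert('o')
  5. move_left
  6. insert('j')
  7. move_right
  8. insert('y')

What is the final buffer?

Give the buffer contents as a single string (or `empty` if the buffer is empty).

Answer: ejoyzejoyrpejoyeheejoy

Derivation:
After op 1 (move_left): buffer="zrpehe" (len 6), cursors c1@0 c2@1 c3@3, authorship ......
After op 2 (add_cursor(6)): buffer="zrpehe" (len 6), cursors c1@0 c2@1 c3@3 c4@6, authorship ......
After op 3 (insert('e')): buffer="ezerpeehee" (len 10), cursors c1@1 c2@3 c3@6 c4@10, authorship 1.2..3...4
After op 4 (insert('o')): buffer="eozeorpeoeheeo" (len 14), cursors c1@2 c2@5 c3@9 c4@14, authorship 11.22..33...44
After op 5 (move_left): buffer="eozeorpeoeheeo" (len 14), cursors c1@1 c2@4 c3@8 c4@13, authorship 11.22..33...44
After op 6 (insert('j')): buffer="ejozejorpejoeheejo" (len 18), cursors c1@2 c2@6 c3@11 c4@17, authorship 111.222..333...444
After op 7 (move_right): buffer="ejozejorpejoeheejo" (len 18), cursors c1@3 c2@7 c3@12 c4@18, authorship 111.222..333...444
After op 8 (insert('y')): buffer="ejoyzejoyrpejoyeheejoy" (len 22), cursors c1@4 c2@9 c3@15 c4@22, authorship 1111.2222..3333...4444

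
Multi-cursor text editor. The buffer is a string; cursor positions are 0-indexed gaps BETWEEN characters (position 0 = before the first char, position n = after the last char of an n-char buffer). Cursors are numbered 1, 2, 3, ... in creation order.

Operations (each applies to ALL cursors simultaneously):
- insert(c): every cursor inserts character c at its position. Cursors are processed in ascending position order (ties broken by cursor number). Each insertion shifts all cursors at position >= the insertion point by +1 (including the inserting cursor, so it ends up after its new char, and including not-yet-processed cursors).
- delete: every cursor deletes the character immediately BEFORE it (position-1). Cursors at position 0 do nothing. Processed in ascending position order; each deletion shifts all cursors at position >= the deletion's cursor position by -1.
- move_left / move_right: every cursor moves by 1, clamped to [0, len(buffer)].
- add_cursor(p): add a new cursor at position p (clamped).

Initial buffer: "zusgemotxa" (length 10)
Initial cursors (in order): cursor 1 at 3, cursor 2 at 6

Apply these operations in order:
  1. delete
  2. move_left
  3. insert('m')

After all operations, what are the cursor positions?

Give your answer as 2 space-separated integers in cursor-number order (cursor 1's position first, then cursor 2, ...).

Answer: 2 5

Derivation:
After op 1 (delete): buffer="zugeotxa" (len 8), cursors c1@2 c2@4, authorship ........
After op 2 (move_left): buffer="zugeotxa" (len 8), cursors c1@1 c2@3, authorship ........
After op 3 (insert('m')): buffer="zmugmeotxa" (len 10), cursors c1@2 c2@5, authorship .1..2.....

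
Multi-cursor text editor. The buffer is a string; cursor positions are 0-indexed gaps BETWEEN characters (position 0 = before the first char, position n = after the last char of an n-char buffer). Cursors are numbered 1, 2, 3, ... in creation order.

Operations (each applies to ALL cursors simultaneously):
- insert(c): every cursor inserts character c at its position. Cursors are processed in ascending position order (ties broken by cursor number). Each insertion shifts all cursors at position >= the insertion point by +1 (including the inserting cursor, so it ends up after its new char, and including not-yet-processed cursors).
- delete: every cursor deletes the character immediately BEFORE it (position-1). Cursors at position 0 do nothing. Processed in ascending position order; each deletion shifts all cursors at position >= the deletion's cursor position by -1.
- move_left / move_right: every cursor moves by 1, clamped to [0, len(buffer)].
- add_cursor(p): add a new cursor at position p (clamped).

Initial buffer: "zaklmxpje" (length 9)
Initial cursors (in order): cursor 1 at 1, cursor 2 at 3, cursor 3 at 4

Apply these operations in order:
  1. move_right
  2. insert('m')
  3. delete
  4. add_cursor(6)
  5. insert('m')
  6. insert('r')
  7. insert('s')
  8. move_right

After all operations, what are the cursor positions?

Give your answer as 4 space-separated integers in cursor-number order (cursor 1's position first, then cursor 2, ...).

After op 1 (move_right): buffer="zaklmxpje" (len 9), cursors c1@2 c2@4 c3@5, authorship .........
After op 2 (insert('m')): buffer="zamklmmmxpje" (len 12), cursors c1@3 c2@6 c3@8, authorship ..1..2.3....
After op 3 (delete): buffer="zaklmxpje" (len 9), cursors c1@2 c2@4 c3@5, authorship .........
After op 4 (add_cursor(6)): buffer="zaklmxpje" (len 9), cursors c1@2 c2@4 c3@5 c4@6, authorship .........
After op 5 (insert('m')): buffer="zamklmmmxmpje" (len 13), cursors c1@3 c2@6 c3@8 c4@10, authorship ..1..2.3.4...
After op 6 (insert('r')): buffer="zamrklmrmmrxmrpje" (len 17), cursors c1@4 c2@8 c3@11 c4@14, authorship ..11..22.33.44...
After op 7 (insert('s')): buffer="zamrsklmrsmmrsxmrspje" (len 21), cursors c1@5 c2@10 c3@14 c4@18, authorship ..111..222.333.444...
After op 8 (move_right): buffer="zamrsklmrsmmrsxmrspje" (len 21), cursors c1@6 c2@11 c3@15 c4@19, authorship ..111..222.333.444...

Answer: 6 11 15 19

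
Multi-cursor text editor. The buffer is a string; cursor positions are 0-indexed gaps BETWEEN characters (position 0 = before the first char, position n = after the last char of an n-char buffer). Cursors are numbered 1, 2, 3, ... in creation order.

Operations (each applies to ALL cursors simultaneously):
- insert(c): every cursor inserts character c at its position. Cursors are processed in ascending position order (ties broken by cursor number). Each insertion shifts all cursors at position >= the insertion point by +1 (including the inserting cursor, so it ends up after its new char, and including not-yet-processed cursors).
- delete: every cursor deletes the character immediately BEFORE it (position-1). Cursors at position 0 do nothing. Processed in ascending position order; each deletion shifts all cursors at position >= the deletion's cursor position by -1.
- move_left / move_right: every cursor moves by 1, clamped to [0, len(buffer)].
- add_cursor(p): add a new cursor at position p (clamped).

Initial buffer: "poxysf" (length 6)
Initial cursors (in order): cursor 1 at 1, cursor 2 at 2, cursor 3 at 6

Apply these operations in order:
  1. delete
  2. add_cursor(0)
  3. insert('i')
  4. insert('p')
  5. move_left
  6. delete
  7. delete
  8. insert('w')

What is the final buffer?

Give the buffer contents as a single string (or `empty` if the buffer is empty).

Answer: wwwpxywp

Derivation:
After op 1 (delete): buffer="xys" (len 3), cursors c1@0 c2@0 c3@3, authorship ...
After op 2 (add_cursor(0)): buffer="xys" (len 3), cursors c1@0 c2@0 c4@0 c3@3, authorship ...
After op 3 (insert('i')): buffer="iiixysi" (len 7), cursors c1@3 c2@3 c4@3 c3@7, authorship 124...3
After op 4 (insert('p')): buffer="iiipppxysip" (len 11), cursors c1@6 c2@6 c4@6 c3@11, authorship 124124...33
After op 5 (move_left): buffer="iiipppxysip" (len 11), cursors c1@5 c2@5 c4@5 c3@10, authorship 124124...33
After op 6 (delete): buffer="iipxysp" (len 7), cursors c1@2 c2@2 c4@2 c3@6, authorship 124...3
After op 7 (delete): buffer="pxyp" (len 4), cursors c1@0 c2@0 c4@0 c3@3, authorship 4..3
After op 8 (insert('w')): buffer="wwwpxywp" (len 8), cursors c1@3 c2@3 c4@3 c3@7, authorship 1244..33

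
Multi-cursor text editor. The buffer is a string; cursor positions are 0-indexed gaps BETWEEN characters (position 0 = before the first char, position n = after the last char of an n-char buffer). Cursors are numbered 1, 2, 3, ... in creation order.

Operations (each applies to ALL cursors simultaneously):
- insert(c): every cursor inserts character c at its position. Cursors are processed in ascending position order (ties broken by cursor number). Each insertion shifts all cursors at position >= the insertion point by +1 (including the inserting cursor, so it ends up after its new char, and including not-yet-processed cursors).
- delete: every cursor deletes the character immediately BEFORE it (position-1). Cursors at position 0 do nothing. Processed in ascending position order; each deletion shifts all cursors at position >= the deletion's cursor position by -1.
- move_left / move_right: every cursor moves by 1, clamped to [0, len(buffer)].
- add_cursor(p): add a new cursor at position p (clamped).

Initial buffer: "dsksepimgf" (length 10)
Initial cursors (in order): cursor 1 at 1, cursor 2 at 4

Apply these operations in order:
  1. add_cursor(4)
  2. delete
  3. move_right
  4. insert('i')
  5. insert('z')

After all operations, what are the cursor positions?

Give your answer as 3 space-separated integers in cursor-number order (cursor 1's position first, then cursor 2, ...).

Answer: 3 8 8

Derivation:
After op 1 (add_cursor(4)): buffer="dsksepimgf" (len 10), cursors c1@1 c2@4 c3@4, authorship ..........
After op 2 (delete): buffer="sepimgf" (len 7), cursors c1@0 c2@1 c3@1, authorship .......
After op 3 (move_right): buffer="sepimgf" (len 7), cursors c1@1 c2@2 c3@2, authorship .......
After op 4 (insert('i')): buffer="sieiipimgf" (len 10), cursors c1@2 c2@5 c3@5, authorship .1.23.....
After op 5 (insert('z')): buffer="sizeiizzpimgf" (len 13), cursors c1@3 c2@8 c3@8, authorship .11.2323.....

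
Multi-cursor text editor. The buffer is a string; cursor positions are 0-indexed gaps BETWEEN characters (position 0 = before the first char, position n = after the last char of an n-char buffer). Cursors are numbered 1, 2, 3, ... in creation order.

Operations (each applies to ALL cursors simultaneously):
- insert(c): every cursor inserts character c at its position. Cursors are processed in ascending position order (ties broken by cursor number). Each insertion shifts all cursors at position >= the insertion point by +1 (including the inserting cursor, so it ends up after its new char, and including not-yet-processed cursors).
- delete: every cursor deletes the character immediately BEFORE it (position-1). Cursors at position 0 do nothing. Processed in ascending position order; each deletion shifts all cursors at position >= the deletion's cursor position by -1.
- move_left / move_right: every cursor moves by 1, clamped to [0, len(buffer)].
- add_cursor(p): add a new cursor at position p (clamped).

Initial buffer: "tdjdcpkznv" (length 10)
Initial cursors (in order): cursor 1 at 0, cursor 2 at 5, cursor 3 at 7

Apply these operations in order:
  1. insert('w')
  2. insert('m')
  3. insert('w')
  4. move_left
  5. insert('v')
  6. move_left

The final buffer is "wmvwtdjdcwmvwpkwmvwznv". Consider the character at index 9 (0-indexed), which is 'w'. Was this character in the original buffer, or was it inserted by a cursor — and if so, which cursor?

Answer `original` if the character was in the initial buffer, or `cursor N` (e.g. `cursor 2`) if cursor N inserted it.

After op 1 (insert('w')): buffer="wtdjdcwpkwznv" (len 13), cursors c1@1 c2@7 c3@10, authorship 1.....2..3...
After op 2 (insert('m')): buffer="wmtdjdcwmpkwmznv" (len 16), cursors c1@2 c2@9 c3@13, authorship 11.....22..33...
After op 3 (insert('w')): buffer="wmwtdjdcwmwpkwmwznv" (len 19), cursors c1@3 c2@11 c3@16, authorship 111.....222..333...
After op 4 (move_left): buffer="wmwtdjdcwmwpkwmwznv" (len 19), cursors c1@2 c2@10 c3@15, authorship 111.....222..333...
After op 5 (insert('v')): buffer="wmvwtdjdcwmvwpkwmvwznv" (len 22), cursors c1@3 c2@12 c3@18, authorship 1111.....2222..3333...
After op 6 (move_left): buffer="wmvwtdjdcwmvwpkwmvwznv" (len 22), cursors c1@2 c2@11 c3@17, authorship 1111.....2222..3333...
Authorship (.=original, N=cursor N): 1 1 1 1 . . . . . 2 2 2 2 . . 3 3 3 3 . . .
Index 9: author = 2

Answer: cursor 2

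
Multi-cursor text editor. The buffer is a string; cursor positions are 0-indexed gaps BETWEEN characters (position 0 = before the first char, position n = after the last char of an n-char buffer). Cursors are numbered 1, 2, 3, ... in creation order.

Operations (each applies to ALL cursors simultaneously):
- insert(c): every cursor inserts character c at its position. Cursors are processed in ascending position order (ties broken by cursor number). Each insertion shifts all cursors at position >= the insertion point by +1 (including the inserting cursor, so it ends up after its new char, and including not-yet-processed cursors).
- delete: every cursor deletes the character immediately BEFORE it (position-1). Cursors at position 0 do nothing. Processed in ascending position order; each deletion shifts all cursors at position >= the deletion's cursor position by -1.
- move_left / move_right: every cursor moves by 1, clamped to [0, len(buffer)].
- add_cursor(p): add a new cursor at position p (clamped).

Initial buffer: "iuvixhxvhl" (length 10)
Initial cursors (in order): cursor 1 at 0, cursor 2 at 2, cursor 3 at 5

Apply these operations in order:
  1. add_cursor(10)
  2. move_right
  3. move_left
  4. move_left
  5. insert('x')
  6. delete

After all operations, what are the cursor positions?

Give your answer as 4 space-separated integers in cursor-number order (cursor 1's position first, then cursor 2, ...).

After op 1 (add_cursor(10)): buffer="iuvixhxvhl" (len 10), cursors c1@0 c2@2 c3@5 c4@10, authorship ..........
After op 2 (move_right): buffer="iuvixhxvhl" (len 10), cursors c1@1 c2@3 c3@6 c4@10, authorship ..........
After op 3 (move_left): buffer="iuvixhxvhl" (len 10), cursors c1@0 c2@2 c3@5 c4@9, authorship ..........
After op 4 (move_left): buffer="iuvixhxvhl" (len 10), cursors c1@0 c2@1 c3@4 c4@8, authorship ..........
After op 5 (insert('x')): buffer="xixuvixxhxvxhl" (len 14), cursors c1@1 c2@3 c3@7 c4@12, authorship 1.2...3....4..
After op 6 (delete): buffer="iuvixhxvhl" (len 10), cursors c1@0 c2@1 c3@4 c4@8, authorship ..........

Answer: 0 1 4 8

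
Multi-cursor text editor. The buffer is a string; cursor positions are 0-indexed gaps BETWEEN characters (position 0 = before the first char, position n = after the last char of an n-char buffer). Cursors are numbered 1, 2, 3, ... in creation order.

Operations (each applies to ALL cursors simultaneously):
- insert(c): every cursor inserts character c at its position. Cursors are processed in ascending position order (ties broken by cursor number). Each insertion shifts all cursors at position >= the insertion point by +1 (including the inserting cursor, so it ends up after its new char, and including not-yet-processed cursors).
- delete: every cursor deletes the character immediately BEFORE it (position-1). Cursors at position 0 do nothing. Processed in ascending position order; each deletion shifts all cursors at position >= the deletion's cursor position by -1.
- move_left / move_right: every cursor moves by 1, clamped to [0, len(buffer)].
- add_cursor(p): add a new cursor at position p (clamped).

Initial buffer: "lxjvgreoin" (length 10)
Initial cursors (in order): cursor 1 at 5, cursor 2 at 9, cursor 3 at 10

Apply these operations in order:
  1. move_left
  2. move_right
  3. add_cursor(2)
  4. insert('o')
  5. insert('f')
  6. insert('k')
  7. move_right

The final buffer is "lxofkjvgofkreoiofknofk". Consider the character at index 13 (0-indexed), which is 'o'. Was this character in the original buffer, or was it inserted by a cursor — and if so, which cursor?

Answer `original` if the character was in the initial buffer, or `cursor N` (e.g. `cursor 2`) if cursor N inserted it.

Answer: original

Derivation:
After op 1 (move_left): buffer="lxjvgreoin" (len 10), cursors c1@4 c2@8 c3@9, authorship ..........
After op 2 (move_right): buffer="lxjvgreoin" (len 10), cursors c1@5 c2@9 c3@10, authorship ..........
After op 3 (add_cursor(2)): buffer="lxjvgreoin" (len 10), cursors c4@2 c1@5 c2@9 c3@10, authorship ..........
After op 4 (insert('o')): buffer="lxojvgoreoiono" (len 14), cursors c4@3 c1@7 c2@12 c3@14, authorship ..4...1....2.3
After op 5 (insert('f')): buffer="lxofjvgofreoiofnof" (len 18), cursors c4@4 c1@9 c2@15 c3@18, authorship ..44...11....22.33
After op 6 (insert('k')): buffer="lxofkjvgofkreoiofknofk" (len 22), cursors c4@5 c1@11 c2@18 c3@22, authorship ..444...111....222.333
After op 7 (move_right): buffer="lxofkjvgofkreoiofknofk" (len 22), cursors c4@6 c1@12 c2@19 c3@22, authorship ..444...111....222.333
Authorship (.=original, N=cursor N): . . 4 4 4 . . . 1 1 1 . . . . 2 2 2 . 3 3 3
Index 13: author = original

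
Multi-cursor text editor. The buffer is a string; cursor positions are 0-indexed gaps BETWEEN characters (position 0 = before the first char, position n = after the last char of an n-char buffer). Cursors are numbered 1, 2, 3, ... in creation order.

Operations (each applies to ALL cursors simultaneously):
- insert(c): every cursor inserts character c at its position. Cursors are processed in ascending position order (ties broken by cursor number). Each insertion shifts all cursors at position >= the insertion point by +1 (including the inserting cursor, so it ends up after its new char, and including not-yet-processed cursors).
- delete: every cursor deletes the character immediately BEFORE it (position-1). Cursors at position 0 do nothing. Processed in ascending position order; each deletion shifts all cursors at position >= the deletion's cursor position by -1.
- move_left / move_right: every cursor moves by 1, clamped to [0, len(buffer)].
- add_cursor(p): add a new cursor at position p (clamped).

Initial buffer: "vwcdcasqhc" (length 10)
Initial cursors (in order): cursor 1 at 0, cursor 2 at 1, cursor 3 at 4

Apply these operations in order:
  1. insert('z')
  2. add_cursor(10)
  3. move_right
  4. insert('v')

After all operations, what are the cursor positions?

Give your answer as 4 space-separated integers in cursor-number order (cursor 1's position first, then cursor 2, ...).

After op 1 (insert('z')): buffer="zvzwcdzcasqhc" (len 13), cursors c1@1 c2@3 c3@7, authorship 1.2...3......
After op 2 (add_cursor(10)): buffer="zvzwcdzcasqhc" (len 13), cursors c1@1 c2@3 c3@7 c4@10, authorship 1.2...3......
After op 3 (move_right): buffer="zvzwcdzcasqhc" (len 13), cursors c1@2 c2@4 c3@8 c4@11, authorship 1.2...3......
After op 4 (insert('v')): buffer="zvvzwvcdzcvasqvhc" (len 17), cursors c1@3 c2@6 c3@11 c4@15, authorship 1.12.2..3.3...4..

Answer: 3 6 11 15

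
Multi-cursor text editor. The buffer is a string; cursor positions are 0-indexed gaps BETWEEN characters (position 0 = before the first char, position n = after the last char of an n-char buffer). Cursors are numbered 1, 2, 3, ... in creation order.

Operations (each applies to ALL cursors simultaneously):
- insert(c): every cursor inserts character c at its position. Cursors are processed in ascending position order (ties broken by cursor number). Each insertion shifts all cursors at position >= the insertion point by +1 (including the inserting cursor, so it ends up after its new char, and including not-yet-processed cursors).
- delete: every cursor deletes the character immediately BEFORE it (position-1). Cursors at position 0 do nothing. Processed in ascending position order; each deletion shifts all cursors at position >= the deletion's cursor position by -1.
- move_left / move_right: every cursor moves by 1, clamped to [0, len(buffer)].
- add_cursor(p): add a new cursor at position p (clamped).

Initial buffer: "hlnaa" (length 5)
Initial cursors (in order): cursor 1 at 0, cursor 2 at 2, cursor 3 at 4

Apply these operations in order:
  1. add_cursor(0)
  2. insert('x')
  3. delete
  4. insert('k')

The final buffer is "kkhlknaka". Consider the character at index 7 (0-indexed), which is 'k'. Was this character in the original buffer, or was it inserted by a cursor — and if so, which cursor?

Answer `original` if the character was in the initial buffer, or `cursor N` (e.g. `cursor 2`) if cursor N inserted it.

Answer: cursor 3

Derivation:
After op 1 (add_cursor(0)): buffer="hlnaa" (len 5), cursors c1@0 c4@0 c2@2 c3@4, authorship .....
After op 2 (insert('x')): buffer="xxhlxnaxa" (len 9), cursors c1@2 c4@2 c2@5 c3@8, authorship 14..2..3.
After op 3 (delete): buffer="hlnaa" (len 5), cursors c1@0 c4@0 c2@2 c3@4, authorship .....
After op 4 (insert('k')): buffer="kkhlknaka" (len 9), cursors c1@2 c4@2 c2@5 c3@8, authorship 14..2..3.
Authorship (.=original, N=cursor N): 1 4 . . 2 . . 3 .
Index 7: author = 3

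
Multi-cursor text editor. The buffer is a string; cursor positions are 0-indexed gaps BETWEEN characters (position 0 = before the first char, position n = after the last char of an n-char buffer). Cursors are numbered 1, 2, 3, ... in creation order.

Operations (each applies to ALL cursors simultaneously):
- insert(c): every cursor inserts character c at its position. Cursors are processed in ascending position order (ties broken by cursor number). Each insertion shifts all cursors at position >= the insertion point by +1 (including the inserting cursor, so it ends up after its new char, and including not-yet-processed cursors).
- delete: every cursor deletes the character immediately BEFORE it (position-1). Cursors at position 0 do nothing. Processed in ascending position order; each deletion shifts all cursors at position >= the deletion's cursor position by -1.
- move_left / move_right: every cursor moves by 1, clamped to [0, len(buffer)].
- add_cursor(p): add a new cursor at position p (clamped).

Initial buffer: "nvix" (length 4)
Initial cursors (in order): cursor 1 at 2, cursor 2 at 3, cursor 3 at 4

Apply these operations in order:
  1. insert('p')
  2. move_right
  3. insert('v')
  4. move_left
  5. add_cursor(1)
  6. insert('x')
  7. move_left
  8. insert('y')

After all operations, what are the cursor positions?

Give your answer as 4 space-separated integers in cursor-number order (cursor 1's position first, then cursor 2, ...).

Answer: 7 12 16 2

Derivation:
After op 1 (insert('p')): buffer="nvpipxp" (len 7), cursors c1@3 c2@5 c3@7, authorship ..1.2.3
After op 2 (move_right): buffer="nvpipxp" (len 7), cursors c1@4 c2@6 c3@7, authorship ..1.2.3
After op 3 (insert('v')): buffer="nvpivpxvpv" (len 10), cursors c1@5 c2@8 c3@10, authorship ..1.12.233
After op 4 (move_left): buffer="nvpivpxvpv" (len 10), cursors c1@4 c2@7 c3@9, authorship ..1.12.233
After op 5 (add_cursor(1)): buffer="nvpivpxvpv" (len 10), cursors c4@1 c1@4 c2@7 c3@9, authorship ..1.12.233
After op 6 (insert('x')): buffer="nxvpixvpxxvpxv" (len 14), cursors c4@2 c1@6 c2@10 c3@13, authorship .4.1.112.22333
After op 7 (move_left): buffer="nxvpixvpxxvpxv" (len 14), cursors c4@1 c1@5 c2@9 c3@12, authorship .4.1.112.22333
After op 8 (insert('y')): buffer="nyxvpiyxvpxyxvpyxv" (len 18), cursors c4@2 c1@7 c2@12 c3@16, authorship .44.1.1112.2223333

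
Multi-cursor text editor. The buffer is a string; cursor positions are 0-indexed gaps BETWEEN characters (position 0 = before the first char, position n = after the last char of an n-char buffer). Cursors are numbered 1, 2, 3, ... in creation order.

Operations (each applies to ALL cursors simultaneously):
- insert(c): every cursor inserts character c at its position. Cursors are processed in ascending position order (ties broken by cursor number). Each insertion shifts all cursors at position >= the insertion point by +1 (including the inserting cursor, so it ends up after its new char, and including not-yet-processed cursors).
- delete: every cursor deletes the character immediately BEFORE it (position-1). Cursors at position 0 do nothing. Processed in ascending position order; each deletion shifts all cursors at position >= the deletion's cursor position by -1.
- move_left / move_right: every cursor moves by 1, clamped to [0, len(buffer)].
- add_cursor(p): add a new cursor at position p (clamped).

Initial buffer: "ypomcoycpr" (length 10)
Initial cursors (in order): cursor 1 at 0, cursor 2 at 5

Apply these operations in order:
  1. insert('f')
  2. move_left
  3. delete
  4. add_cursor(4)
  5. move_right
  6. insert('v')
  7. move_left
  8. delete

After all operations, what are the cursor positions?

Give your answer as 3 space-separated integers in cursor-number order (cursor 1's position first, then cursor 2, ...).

After op 1 (insert('f')): buffer="fypomcfoycpr" (len 12), cursors c1@1 c2@7, authorship 1.....2.....
After op 2 (move_left): buffer="fypomcfoycpr" (len 12), cursors c1@0 c2@6, authorship 1.....2.....
After op 3 (delete): buffer="fypomfoycpr" (len 11), cursors c1@0 c2@5, authorship 1....2.....
After op 4 (add_cursor(4)): buffer="fypomfoycpr" (len 11), cursors c1@0 c3@4 c2@5, authorship 1....2.....
After op 5 (move_right): buffer="fypomfoycpr" (len 11), cursors c1@1 c3@5 c2@6, authorship 1....2.....
After op 6 (insert('v')): buffer="fvypomvfvoycpr" (len 14), cursors c1@2 c3@7 c2@9, authorship 11....322.....
After op 7 (move_left): buffer="fvypomvfvoycpr" (len 14), cursors c1@1 c3@6 c2@8, authorship 11....322.....
After op 8 (delete): buffer="vypovvoycpr" (len 11), cursors c1@0 c3@4 c2@5, authorship 1...32.....

Answer: 0 5 4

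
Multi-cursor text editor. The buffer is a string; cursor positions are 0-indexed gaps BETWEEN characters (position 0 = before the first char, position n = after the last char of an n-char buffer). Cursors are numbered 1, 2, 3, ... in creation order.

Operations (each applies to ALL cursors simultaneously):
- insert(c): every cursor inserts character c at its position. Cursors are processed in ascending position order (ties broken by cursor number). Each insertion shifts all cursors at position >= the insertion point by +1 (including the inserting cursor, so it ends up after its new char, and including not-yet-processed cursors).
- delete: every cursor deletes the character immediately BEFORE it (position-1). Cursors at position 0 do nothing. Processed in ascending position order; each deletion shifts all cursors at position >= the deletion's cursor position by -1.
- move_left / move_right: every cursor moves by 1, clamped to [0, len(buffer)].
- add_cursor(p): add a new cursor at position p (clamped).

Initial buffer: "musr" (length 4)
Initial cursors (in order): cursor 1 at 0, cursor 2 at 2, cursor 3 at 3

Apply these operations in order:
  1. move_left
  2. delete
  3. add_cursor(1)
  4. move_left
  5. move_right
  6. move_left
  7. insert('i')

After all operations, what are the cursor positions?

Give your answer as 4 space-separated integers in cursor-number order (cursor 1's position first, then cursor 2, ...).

Answer: 4 4 4 4

Derivation:
After op 1 (move_left): buffer="musr" (len 4), cursors c1@0 c2@1 c3@2, authorship ....
After op 2 (delete): buffer="sr" (len 2), cursors c1@0 c2@0 c3@0, authorship ..
After op 3 (add_cursor(1)): buffer="sr" (len 2), cursors c1@0 c2@0 c3@0 c4@1, authorship ..
After op 4 (move_left): buffer="sr" (len 2), cursors c1@0 c2@0 c3@0 c4@0, authorship ..
After op 5 (move_right): buffer="sr" (len 2), cursors c1@1 c2@1 c3@1 c4@1, authorship ..
After op 6 (move_left): buffer="sr" (len 2), cursors c1@0 c2@0 c3@0 c4@0, authorship ..
After op 7 (insert('i')): buffer="iiiisr" (len 6), cursors c1@4 c2@4 c3@4 c4@4, authorship 1234..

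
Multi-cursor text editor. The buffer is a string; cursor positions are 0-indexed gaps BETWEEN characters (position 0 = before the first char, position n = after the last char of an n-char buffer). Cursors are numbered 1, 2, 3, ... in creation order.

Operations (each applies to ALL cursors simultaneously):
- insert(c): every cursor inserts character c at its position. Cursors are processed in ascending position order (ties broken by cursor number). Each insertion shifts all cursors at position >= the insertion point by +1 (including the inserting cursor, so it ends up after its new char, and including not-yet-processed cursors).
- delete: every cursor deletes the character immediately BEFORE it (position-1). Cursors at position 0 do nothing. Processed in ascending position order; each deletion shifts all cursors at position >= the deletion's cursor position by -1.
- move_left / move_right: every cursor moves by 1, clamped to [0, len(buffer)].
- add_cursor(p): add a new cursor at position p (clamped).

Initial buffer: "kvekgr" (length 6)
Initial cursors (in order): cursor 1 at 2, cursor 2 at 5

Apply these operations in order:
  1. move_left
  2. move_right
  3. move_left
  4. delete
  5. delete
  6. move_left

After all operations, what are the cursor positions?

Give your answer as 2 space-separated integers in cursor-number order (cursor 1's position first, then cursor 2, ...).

Answer: 0 0

Derivation:
After op 1 (move_left): buffer="kvekgr" (len 6), cursors c1@1 c2@4, authorship ......
After op 2 (move_right): buffer="kvekgr" (len 6), cursors c1@2 c2@5, authorship ......
After op 3 (move_left): buffer="kvekgr" (len 6), cursors c1@1 c2@4, authorship ......
After op 4 (delete): buffer="vegr" (len 4), cursors c1@0 c2@2, authorship ....
After op 5 (delete): buffer="vgr" (len 3), cursors c1@0 c2@1, authorship ...
After op 6 (move_left): buffer="vgr" (len 3), cursors c1@0 c2@0, authorship ...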